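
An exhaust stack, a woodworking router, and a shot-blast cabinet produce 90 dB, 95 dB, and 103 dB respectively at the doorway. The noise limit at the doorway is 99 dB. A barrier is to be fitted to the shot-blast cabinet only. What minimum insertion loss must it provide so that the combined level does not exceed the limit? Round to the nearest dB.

7 dB

The untreated sources together contribute 10^(90/10) + 10^(95/10) = 4.162e+09, i.e. 96.19 dB.
The limit corresponds to 10^(99/10) = 7.943e+09; subtracting the fixed part leaves 3.781e+09 for the shot-blast cabinet, i.e. 95.78 dB.
So the shot-blast cabinet must be reduced from 103 to 95.78 dB: IL = 7.22 dB.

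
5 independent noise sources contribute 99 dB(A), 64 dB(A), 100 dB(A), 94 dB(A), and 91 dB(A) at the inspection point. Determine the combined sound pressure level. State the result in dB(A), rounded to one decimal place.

Incoherent sources combine by intensity addition: L_total = 10·log₁₀(Σ 10^(L_i/10)).
Σ 10^(L/10) = 10^(99/10) + 10^(64/10) + 10^(100/10) + 10^(94/10) + 10^(91/10) = 2.172e+10.
L_total = 10·log₁₀(2.172e+10) = 103.37 dB(A).

103.4 dB(A)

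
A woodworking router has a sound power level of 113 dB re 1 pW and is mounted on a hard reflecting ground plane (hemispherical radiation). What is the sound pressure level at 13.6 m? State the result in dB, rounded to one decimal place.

The power spreads over a hemisphere of area 2π·r², so L_p = L_w − 10·log₁₀(2π·r²).
2π·r² = 1162 m², 10·log₁₀ of that is 30.653 dB.
L_p = 113 − 30.653 = 82.35 dB.

82.3 dB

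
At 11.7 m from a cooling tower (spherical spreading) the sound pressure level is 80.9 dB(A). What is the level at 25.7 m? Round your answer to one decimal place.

Spherical spreading from a point source gives a 20·log₁₀(r₂/r₁) drop.
L₂ = 80.9 − 20·log₁₀(25.7/11.7) = 80.9 − 6.835 = 74.07 dB(A).

74.1 dB(A)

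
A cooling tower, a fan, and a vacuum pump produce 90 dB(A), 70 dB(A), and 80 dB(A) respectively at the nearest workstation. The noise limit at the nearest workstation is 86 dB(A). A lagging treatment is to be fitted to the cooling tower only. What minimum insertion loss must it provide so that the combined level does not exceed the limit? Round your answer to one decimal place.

5.4 dB

Fixed contribution from the other sources: Σ 10^(L/10) = 10^(70/10) + 10^(80/10) = 1.100e+08 (80.41 dB(A)).
To meet 86 dB(A) overall, the treated cooling tower may contribute at most 10^(86/10) − 1.100e+08 = 2.881e+08, i.e. 84.60 dB(A).
So the cooling tower must be reduced from 90 to 84.60 dB(A): IL = 5.40 dB.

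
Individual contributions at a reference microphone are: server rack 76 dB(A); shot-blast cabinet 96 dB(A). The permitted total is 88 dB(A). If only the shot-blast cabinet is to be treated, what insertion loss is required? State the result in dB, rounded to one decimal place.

Fixed contribution from the other source: Σ 10^(L/10) = 10^(76/10) = 3.981e+07 (76.00 dB(A)).
The limit corresponds to 10^(88/10) = 6.310e+08; subtracting the fixed part leaves 5.911e+08 for the shot-blast cabinet, i.e. 87.72 dB(A).
Required insertion loss = 96 − 87.72 = 8.28 dB.

8.3 dB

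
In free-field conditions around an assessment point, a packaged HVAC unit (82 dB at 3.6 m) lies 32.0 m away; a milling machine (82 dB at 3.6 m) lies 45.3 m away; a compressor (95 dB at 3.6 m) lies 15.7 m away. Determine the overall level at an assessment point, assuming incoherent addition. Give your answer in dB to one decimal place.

82.3 dB

Propagate each source to the receiver with L = L_ref − 20·log₁₀(r/r_ref), then add intensities.
packaged HVAC unit: 82 − 20·log₁₀(32.0/3.6) = 82 − 18.98 = 63.02 dB.
milling machine: 82 − 20·log₁₀(45.3/3.6) = 82 − 22.00 = 60.00 dB.
compressor: 95 − 20·log₁₀(15.7/3.6) = 95 − 12.79 = 82.21 dB.
Σ 10^(L/10) = 1.693e+08 → L_total = 10·log₁₀(1.693e+08) = 82.29 dB.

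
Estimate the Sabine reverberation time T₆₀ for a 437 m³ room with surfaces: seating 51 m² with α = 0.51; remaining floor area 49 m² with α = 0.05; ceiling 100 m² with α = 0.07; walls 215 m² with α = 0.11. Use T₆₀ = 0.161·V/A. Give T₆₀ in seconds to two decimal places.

1.19 s

Summing Sᵢαᵢ: 51·0.51 + 49·0.05 + 100·0.07 + 215·0.11 = 59.11 m².
T₆₀ = 0.161 × 437 / 59.11 = 1.190 s.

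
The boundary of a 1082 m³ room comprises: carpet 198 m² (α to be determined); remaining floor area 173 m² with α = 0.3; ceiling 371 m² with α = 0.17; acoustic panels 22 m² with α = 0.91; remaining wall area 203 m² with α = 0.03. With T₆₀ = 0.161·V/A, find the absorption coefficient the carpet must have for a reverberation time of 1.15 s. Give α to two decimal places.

From T₆₀ = 0.161·V/A, the target T₆₀ = 1.15 s needs A = 0.161·1082/1.15 = 151.48 m².
Absorption from the other surfaces = 173·0.3 + 371·0.17 + 22·0.91 + 203·0.03 = 141.08 m², so the carpet must supply 10.40 m² over 198 m².
α = 10.40/198 = 0.053.

0.05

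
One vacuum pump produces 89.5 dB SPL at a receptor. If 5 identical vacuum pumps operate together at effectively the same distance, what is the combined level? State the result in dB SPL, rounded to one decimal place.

96.5 dB SPL

L_total = L₁ + 10·log₁₀ N for N identical incoherent sources.
L_total = 89.5 + 10·log₁₀(5) = 89.5 + 6.990 = 96.49 dB SPL.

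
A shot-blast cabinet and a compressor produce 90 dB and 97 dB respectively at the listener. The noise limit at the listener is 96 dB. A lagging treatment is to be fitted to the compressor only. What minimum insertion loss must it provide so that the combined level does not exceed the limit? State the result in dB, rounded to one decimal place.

2.3 dB

Everything except the compressor sums to 10^(90/10) = 1.000e+09 in linear terms, 90.00 dB.
The limit corresponds to 10^(96/10) = 3.981e+09; subtracting the fixed part leaves 2.981e+09 for the compressor, i.e. 94.74 dB.
So the compressor must be reduced from 97 to 94.74 dB: IL = 2.26 dB.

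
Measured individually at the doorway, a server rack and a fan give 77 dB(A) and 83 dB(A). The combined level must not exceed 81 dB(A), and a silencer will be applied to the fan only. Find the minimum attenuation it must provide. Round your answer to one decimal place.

4.2 dB

The untreated sources together contribute 10^(77/10) = 5.012e+07, i.e. 77.00 dB(A).
To meet 81 dB(A) overall, the treated fan may contribute at most 10^(81/10) − 5.012e+07 = 7.577e+07, i.e. 78.80 dB(A).
Required insertion loss = 83 − 78.80 = 4.20 dB.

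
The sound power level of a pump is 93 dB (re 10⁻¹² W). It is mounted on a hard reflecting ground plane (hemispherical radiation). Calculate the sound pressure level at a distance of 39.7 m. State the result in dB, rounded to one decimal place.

Free-field hemispherical radiation: L_p = L_w − 10·log₁₀(2π·r²), r = 39.7 m.
2π·r² = 9903 m², 10·log₁₀ of that is 39.958 dB.
L_p = 93 − 39.958 = 53.04 dB.

53.0 dB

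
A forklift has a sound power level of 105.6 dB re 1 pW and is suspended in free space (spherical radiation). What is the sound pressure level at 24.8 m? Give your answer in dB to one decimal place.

Free-field spherical radiation: L_p = L_w − 10·log₁₀(4π·r²), r = 24.8 m.
4π·r² = 7729 m², 10·log₁₀ of that is 38.881 dB.
L_p = 105.6 − 38.881 = 66.72 dB.

66.7 dB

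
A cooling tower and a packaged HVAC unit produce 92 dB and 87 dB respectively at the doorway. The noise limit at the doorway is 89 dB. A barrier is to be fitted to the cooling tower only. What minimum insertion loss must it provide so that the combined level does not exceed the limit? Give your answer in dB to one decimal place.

The untreated sources together contribute 10^(87/10) = 5.012e+08, i.e. 87.00 dB.
To meet 89 dB overall, the treated cooling tower may contribute at most 10^(89/10) − 5.012e+08 = 2.931e+08, i.e. 84.67 dB.
So the cooling tower must be reduced from 92 to 84.67 dB: IL = 7.33 dB.

7.3 dB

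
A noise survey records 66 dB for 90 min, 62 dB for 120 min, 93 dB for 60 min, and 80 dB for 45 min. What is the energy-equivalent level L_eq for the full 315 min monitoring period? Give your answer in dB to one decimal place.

86.0 dB

Weight each interval's intensity by its duration and average over T = 315 min:
Σ tᵢ·10^(Lᵢ/10) = 90·10^(66/10) + 120·10^(62/10) + 60·10^(93/10) + 45·10^(80/10) = 1.248e+11.
L_eq = 10·log₁₀(1.248e+11/315) = 85.98 dB.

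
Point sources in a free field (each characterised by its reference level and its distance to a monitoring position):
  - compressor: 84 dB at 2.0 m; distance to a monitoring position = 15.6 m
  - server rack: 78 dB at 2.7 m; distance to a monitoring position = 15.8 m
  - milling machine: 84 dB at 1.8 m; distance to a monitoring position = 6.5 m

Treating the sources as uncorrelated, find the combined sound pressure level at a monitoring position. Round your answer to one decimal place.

Propagate each source to the receiver with L = L_ref − 20·log₁₀(r/r_ref), then add intensities.
compressor: 84 − 20·log₁₀(15.6/2.0) = 84 − 17.84 = 66.16 dB.
server rack: 78 − 20·log₁₀(15.8/2.7) = 78 − 15.35 = 62.65 dB.
milling machine: 84 − 20·log₁₀(6.5/1.8) = 84 − 11.15 = 72.85 dB.
Σ 10^(L/10) = 2.523e+07 → L_total = 10·log₁₀(2.523e+07) = 74.02 dB.

74.0 dB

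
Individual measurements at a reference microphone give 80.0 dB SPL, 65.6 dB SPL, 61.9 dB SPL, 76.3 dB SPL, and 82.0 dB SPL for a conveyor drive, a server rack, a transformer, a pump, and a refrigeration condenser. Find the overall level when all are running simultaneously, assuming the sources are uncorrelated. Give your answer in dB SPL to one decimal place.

84.9 dB SPL

For uncorrelated sources the intensities add, so convert each level to linear form, sum, and take 10·log₁₀ of the total.
Σ 10^(L/10) = 10^(80.0/10) + 10^(65.6/10) + 10^(61.9/10) + 10^(76.3/10) + 10^(82.0/10) = 3.063e+08.
L_total = 10·log₁₀(3.063e+08) = 84.86 dB SPL.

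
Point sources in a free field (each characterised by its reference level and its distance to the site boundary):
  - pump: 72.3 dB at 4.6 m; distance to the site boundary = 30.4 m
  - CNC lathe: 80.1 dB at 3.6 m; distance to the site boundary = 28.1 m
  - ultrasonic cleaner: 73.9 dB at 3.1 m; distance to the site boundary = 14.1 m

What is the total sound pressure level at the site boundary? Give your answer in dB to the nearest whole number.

65 dB

Propagate each source to the receiver with L = L_ref − 20·log₁₀(r/r_ref), then add intensities.
pump: 72.3 − 20·log₁₀(30.4/4.6) = 72.3 − 16.40 = 55.90 dB.
CNC lathe: 80.1 − 20·log₁₀(28.1/3.6) = 80.1 − 17.85 = 62.25 dB.
ultrasonic cleaner: 73.9 − 20·log₁₀(14.1/3.1) = 73.9 − 13.16 = 60.74 dB.
Σ 10^(L/10) = 3.255e+06 → L_total = 10·log₁₀(3.255e+06) = 65.13 dB.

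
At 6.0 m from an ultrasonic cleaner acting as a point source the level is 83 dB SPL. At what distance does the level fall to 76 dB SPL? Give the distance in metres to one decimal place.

13.4 m

The 7.0 dB drop corresponds to a distance ratio of 10^(7.0/20) for a point source.
r₂ = 6.0·10^((83−76)/20) = 6.0·10^(7.0/20) = 13.43 m.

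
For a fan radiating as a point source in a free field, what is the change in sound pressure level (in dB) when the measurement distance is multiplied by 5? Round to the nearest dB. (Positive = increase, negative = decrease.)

-14 dB

With spherical spreading the level changes by −20·log₁₀(r₂/r₁).
ΔL = −20·log₁₀(5) = -13.98 dB.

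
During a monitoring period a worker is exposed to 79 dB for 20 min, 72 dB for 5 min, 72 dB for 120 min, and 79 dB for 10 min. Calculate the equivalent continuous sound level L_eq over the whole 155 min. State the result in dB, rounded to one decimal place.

74.5 dB

L_eq = 10·log₁₀[(1/T)·Σ tᵢ·10^(Lᵢ/10)] with T = 155 min.
Σ tᵢ·10^(Lᵢ/10) = 20·10^(79/10) + 5·10^(72/10) + 120·10^(72/10) + 10·10^(79/10) = 4.364e+09.
L_eq = 10·log₁₀(4.364e+09/155) = 74.50 dB.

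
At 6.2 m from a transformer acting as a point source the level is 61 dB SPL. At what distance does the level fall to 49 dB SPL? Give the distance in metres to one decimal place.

24.7 m

For a point source L₁ − L₂ = 20·log₁₀(r₂/r₁), so r₂ = r₁·10^((L₁−L₂)/20).
r₂ = 6.2·10^((61−49)/20) = 6.2·10^(12.0/20) = 24.68 m.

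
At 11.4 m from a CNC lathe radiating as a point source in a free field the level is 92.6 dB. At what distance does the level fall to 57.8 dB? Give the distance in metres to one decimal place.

The 34.8 dB drop corresponds to a distance ratio of 10^(34.8/20) for a point source.
r₂ = 11.4·10^((92.6−57.8)/20) = 11.4·10^(34.8/20) = 626.48 m.

626.5 m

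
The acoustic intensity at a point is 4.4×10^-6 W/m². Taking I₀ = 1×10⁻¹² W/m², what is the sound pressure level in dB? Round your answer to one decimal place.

I/I₀ = 4.4×10^-6/10⁻¹² = 4.4×10^6, and L = 10·log₁₀(I/I₀).
L = 10·(0.6435 + 6) = 66.43 dB.

66.4 dB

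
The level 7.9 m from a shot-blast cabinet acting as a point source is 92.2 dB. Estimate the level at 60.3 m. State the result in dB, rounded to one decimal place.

For a point source, L₂ = L₁ − 20·log₁₀(r₂/r₁).
L₂ = 92.2 − 20·log₁₀(60.3/7.9) = 92.2 − 17.654 = 74.55 dB.

74.5 dB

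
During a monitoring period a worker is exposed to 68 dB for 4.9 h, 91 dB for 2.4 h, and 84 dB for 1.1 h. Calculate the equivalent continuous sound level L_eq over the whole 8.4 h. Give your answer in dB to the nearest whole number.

L_eq = 10·log₁₀[(1/T)·Σ tᵢ·10^(Lᵢ/10)] with T = 8.4 h.
Σ tᵢ·10^(Lᵢ/10) = 4.9·10^(68/10) + 2.4·10^(91/10) + 1.1·10^(84/10) = 3.329e+09.
L_eq = 10·log₁₀(3.329e+09/8.4) = 85.98 dB.

86 dB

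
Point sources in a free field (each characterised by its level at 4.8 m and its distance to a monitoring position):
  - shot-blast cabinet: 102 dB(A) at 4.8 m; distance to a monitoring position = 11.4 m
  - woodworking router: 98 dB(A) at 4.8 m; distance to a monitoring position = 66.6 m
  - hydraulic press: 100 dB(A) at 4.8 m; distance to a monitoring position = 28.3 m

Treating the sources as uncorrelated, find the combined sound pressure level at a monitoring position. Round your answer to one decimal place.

Propagate each source to the receiver with L = L_ref − 20·log₁₀(r/r_ref), then add intensities.
shot-blast cabinet: 102 − 20·log₁₀(11.4/4.8) = 102 − 7.51 = 94.49 dB(A).
woodworking router: 98 − 20·log₁₀(66.6/4.8) = 98 − 22.84 = 75.16 dB(A).
hydraulic press: 100 − 20·log₁₀(28.3/4.8) = 100 − 15.41 = 84.59 dB(A).
Σ 10^(L/10) = 3.130e+09 → L_total = 10·log₁₀(3.130e+09) = 94.96 dB(A).

95.0 dB(A)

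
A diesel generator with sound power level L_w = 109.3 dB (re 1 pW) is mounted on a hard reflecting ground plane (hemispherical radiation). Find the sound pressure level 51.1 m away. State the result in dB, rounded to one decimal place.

67.1 dB

Free-field hemispherical radiation: L_p = L_w − 10·log₁₀(2π·r²), r = 51.1 m.
2π·r² = 1.641e+04 m², 10·log₁₀ of that is 42.150 dB.
L_p = 109.3 − 42.150 = 67.15 dB.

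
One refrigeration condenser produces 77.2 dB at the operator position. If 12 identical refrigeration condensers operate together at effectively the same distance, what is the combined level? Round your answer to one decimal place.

With 12 equal, uncorrelated contributions the intensity is 12× that of one unit, giving a rise of 10·log₁₀ 12.
L_total = 77.2 + 10·log₁₀(12) = 77.2 + 10.792 = 87.99 dB.

88.0 dB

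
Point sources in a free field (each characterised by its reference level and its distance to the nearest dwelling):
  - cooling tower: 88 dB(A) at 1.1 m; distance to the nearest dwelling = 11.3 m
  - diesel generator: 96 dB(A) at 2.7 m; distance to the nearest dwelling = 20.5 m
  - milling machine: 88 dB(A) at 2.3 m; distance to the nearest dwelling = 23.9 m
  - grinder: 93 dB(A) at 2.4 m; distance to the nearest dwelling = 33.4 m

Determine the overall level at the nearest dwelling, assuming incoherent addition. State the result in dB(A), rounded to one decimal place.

Propagate each source to the receiver with L = L_ref − 20·log₁₀(r/r_ref), then add intensities.
cooling tower: 88 − 20·log₁₀(11.3/1.1) = 88 − 20.23 = 67.77 dB(A).
diesel generator: 96 − 20·log₁₀(20.5/2.7) = 96 − 17.61 = 78.39 dB(A).
milling machine: 88 − 20·log₁₀(23.9/2.3) = 88 − 20.33 = 67.67 dB(A).
grinder: 93 − 20·log₁₀(33.4/2.4) = 93 − 22.87 = 70.13 dB(A).
Σ 10^(L/10) = 9.118e+07 → L_total = 10·log₁₀(9.118e+07) = 79.60 dB(A).

79.6 dB(A)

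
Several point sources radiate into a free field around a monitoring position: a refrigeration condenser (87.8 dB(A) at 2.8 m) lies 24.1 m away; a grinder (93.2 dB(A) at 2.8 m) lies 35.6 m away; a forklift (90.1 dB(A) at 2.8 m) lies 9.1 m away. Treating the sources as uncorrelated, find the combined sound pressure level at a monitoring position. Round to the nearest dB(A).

First find each source's level at the receiver (point-source: −20·log₁₀(r/r_ref)), then combine on an intensity basis.
refrigeration condenser: 87.8 − 20·log₁₀(24.1/2.8) = 87.8 − 18.70 = 69.10 dB(A).
grinder: 93.2 − 20·log₁₀(35.6/2.8) = 93.2 − 22.09 = 71.11 dB(A).
forklift: 90.1 − 20·log₁₀(9.1/2.8) = 90.1 − 10.24 = 79.86 dB(A).
Σ 10^(L/10) = 1.179e+08 → L_total = 10·log₁₀(1.179e+08) = 80.72 dB(A).

81 dB(A)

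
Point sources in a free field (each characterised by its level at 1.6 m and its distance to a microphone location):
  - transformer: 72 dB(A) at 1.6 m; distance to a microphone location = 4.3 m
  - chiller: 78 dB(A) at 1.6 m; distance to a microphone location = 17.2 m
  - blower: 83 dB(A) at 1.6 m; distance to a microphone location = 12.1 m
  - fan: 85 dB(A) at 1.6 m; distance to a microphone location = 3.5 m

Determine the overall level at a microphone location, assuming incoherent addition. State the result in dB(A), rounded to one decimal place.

Propagate each source to the receiver with L = L_ref − 20·log₁₀(r/r_ref), then add intensities.
transformer: 72 − 20·log₁₀(4.3/1.6) = 72 − 8.59 = 63.41 dB(A).
chiller: 78 − 20·log₁₀(17.2/1.6) = 78 − 20.63 = 57.37 dB(A).
blower: 83 − 20·log₁₀(12.1/1.6) = 83 − 17.57 = 65.43 dB(A).
fan: 85 − 20·log₁₀(3.5/1.6) = 85 − 6.80 = 78.20 dB(A).
Σ 10^(L/10) = 7.231e+07 → L_total = 10·log₁₀(7.231e+07) = 78.59 dB(A).

78.6 dB(A)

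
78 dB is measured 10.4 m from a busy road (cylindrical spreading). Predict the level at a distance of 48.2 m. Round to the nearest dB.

Cylindrical spreading from a line source gives a 10·log₁₀(r₂/r₁) drop.
L₂ = 78 − 10·log₁₀(48.2/10.4) = 78 − 6.660 = 71.34 dB.

71 dB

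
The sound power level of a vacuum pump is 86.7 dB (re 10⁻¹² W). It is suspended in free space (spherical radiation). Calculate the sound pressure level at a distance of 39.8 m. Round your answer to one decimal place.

43.7 dB

L_p = L_w − 10·log₁₀(4π·r²) with r = 39.8 m.
4π·r² = 1.991e+04 m², 10·log₁₀ of that is 42.990 dB.
L_p = 86.7 − 42.990 = 43.71 dB.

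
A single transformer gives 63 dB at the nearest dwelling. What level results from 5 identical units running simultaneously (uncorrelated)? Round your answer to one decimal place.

70.0 dB

N identical incoherent sources raise the level by 10·log₁₀ N.
L_total = 63 + 10·log₁₀(5) = 63 + 6.990 = 69.99 dB.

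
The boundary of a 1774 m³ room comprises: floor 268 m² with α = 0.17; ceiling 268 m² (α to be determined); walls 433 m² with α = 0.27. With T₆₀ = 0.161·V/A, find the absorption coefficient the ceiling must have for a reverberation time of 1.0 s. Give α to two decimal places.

A = 0.161·V/T₆₀ = 0.161·1774/1.0 = 285.61 m² sabins.
Absorption from the other surfaces = 268·0.17 + 433·0.27 = 162.47 m², so the ceiling must supply 123.14 m² over 268 m².
α = 123.14/268 = 0.459.

0.46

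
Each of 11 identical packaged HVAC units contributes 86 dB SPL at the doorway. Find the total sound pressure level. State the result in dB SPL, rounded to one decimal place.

96.4 dB SPL

With 11 equal, uncorrelated contributions the intensity is 11× that of one unit, giving a rise of 10·log₁₀ 11.
L_total = 86 + 10·log₁₀(11) = 86 + 10.414 = 96.41 dB SPL.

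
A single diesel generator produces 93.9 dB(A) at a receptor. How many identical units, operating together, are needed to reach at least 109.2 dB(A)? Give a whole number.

34

The shortfall is 109.2 − 93.9 = 15.3 dB, and N units add 10·log₁₀ N, so need 10·log₁₀ N ≥ 15.3.
N ≥ 10^(15.3/10) = 33.884, so N = 34.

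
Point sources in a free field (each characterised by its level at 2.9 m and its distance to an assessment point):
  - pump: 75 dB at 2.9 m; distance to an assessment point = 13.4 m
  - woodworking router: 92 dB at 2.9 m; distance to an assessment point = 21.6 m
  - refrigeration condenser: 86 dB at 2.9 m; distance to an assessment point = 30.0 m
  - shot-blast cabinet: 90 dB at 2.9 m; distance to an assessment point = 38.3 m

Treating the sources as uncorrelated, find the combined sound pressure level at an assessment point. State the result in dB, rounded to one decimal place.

76.0 dB

Apply inverse-square spreading to bring every level to the receiver, then sum 10^(L/10).
pump: 75 − 20·log₁₀(13.4/2.9) = 75 − 13.29 = 61.71 dB.
woodworking router: 92 − 20·log₁₀(21.6/2.9) = 92 − 17.44 = 74.56 dB.
refrigeration condenser: 86 − 20·log₁₀(30.0/2.9) = 86 − 20.29 = 65.71 dB.
shot-blast cabinet: 90 − 20·log₁₀(38.3/2.9) = 90 − 22.42 = 67.58 dB.
Σ 10^(L/10) = 3.950e+07 → L_total = 10·log₁₀(3.950e+07) = 75.97 dB.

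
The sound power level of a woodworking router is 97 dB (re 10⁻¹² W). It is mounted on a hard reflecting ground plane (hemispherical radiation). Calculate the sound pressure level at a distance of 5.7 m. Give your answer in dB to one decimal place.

L_p = L_w − 10·log₁₀(2π·r²) with r = 5.7 m.
2π·r² = 204.1 m², 10·log₁₀ of that is 23.099 dB.
L_p = 97 − 23.099 = 73.90 dB.

73.9 dB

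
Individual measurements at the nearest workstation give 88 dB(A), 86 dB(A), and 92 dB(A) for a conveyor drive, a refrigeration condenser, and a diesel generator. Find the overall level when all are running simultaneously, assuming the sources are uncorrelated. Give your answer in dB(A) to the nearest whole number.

94 dB(A)

Incoherent sources combine by intensity addition: L_total = 10·log₁₀(Σ 10^(L_i/10)).
Σ 10^(L/10) = 10^(88/10) + 10^(86/10) + 10^(92/10) = 2.614e+09.
L_total = 10·log₁₀(2.614e+09) = 94.17 dB(A).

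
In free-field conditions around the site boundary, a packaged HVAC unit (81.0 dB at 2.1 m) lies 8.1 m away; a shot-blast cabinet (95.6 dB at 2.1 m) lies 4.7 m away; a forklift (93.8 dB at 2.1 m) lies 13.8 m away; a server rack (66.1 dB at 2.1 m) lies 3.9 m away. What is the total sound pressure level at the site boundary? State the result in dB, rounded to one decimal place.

First find each source's level at the receiver (point-source: −20·log₁₀(r/r_ref)), then combine on an intensity basis.
packaged HVAC unit: 81.0 − 20·log₁₀(8.1/2.1) = 81.0 − 11.73 = 69.27 dB.
shot-blast cabinet: 95.6 − 20·log₁₀(4.7/2.1) = 95.6 − 7.00 = 88.60 dB.
forklift: 93.8 − 20·log₁₀(13.8/2.1) = 93.8 − 16.35 = 77.45 dB.
server rack: 66.1 − 20·log₁₀(3.9/2.1) = 66.1 − 5.38 = 60.72 dB.
Σ 10^(L/10) = 7.900e+08 → L_total = 10·log₁₀(7.900e+08) = 88.98 dB.

89.0 dB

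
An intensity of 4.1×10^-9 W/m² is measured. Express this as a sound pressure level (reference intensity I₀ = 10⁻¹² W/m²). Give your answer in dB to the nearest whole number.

Dividing by I₀ shifts the exponent by 12: I/I₀ = 4.1×10^3.
L = 10·(0.6128 + 3) = 36.13 dB.

36 dB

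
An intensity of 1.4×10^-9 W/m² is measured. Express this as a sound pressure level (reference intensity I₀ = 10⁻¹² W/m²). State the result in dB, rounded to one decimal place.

31.5 dB

I/I₀ = 1.4×10^-9/10⁻¹² = 1.4×10^3, and L = 10·log₁₀(I/I₀).
L = 10·(0.1461 + 3) = 31.46 dB.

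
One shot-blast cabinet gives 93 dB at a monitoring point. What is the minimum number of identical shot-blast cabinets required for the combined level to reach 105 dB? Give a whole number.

16

Need L₁ + 10·log₁₀ N ≥ 105, i.e. log₁₀ N ≥ 1.20.
N ≥ 10^(12.0/10) = 15.849, so N = 16.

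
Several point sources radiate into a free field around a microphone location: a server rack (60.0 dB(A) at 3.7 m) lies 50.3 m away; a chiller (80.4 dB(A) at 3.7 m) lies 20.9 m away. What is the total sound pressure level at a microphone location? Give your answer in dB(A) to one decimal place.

65.4 dB(A)

Apply inverse-square spreading to bring every level to the receiver, then sum 10^(L/10).
server rack: 60.0 − 20·log₁₀(50.3/3.7) = 60.0 − 22.67 = 37.33 dB(A).
chiller: 80.4 − 20·log₁₀(20.9/3.7) = 80.4 − 15.04 = 65.36 dB(A).
Σ 10^(L/10) = 3.442e+06 → L_total = 10·log₁₀(3.442e+06) = 65.37 dB(A).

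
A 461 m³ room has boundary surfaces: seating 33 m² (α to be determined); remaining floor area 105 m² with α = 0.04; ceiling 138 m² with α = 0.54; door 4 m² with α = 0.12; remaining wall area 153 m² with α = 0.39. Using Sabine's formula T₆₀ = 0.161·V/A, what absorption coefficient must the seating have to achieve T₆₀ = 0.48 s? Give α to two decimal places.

0.48

A = 0.161·V/T₆₀ = 0.161·461/0.48 = 154.63 m² sabins.
Absorption from the other surfaces = 105·0.04 + 138·0.54 + 4·0.12 + 153·0.39 = 138.87 m², so the seating must supply 15.76 m² over 33 m².
α = 15.76/33 = 0.477.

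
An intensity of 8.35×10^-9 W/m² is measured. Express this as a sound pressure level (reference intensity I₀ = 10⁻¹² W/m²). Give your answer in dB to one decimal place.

39.2 dB

L = 10·log₁₀(I/I₀) = 10·log₁₀(8.35×10^-9/10⁻¹²) = 10·log₁₀(8.35×10^3).
L = 10·(0.9217 + 3) = 39.22 dB.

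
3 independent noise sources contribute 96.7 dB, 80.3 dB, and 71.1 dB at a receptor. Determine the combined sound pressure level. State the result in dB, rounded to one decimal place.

96.8 dB

For uncorrelated sources the intensities add, so convert each level to linear form, sum, and take 10·log₁₀ of the total.
Σ 10^(L/10) = 10^(96.7/10) + 10^(80.3/10) + 10^(71.1/10) = 4.797e+09.
L_total = 10·log₁₀(4.797e+09) = 96.81 dB.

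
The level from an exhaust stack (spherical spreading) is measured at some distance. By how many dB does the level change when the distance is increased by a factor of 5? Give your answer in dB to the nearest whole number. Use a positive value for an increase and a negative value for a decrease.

A point source loses 6 dB per doubling of distance; generally ΔL = −20·log₁₀(r₂/r₁).
ΔL = −20·log₁₀(5) = -13.98 dB.

-14 dB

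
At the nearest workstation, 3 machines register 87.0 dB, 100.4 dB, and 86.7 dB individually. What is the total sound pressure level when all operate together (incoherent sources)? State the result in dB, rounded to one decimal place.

100.8 dB

For uncorrelated sources the intensities add, so convert each level to linear form, sum, and take 10·log₁₀ of the total.
Σ 10^(L/10) = 10^(87.0/10) + 10^(100.4/10) + 10^(86.7/10) = 1.193e+10.
L_total = 10·log₁₀(1.193e+10) = 100.77 dB.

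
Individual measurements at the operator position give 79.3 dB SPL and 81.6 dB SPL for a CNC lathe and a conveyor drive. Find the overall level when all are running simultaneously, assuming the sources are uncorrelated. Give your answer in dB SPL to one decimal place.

For uncorrelated sources the intensities add, so convert each level to linear form, sum, and take 10·log₁₀ of the total.
Σ 10^(L/10) = 10^(79.3/10) + 10^(81.6/10) = 2.297e+08.
L_total = 10·log₁₀(2.297e+08) = 83.61 dB SPL.

83.6 dB SPL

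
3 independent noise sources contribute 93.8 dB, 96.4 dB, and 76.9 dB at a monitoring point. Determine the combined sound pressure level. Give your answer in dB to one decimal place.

Incoherent sources combine by intensity addition: L_total = 10·log₁₀(Σ 10^(L_i/10)).
Σ 10^(L/10) = 10^(93.8/10) + 10^(96.4/10) + 10^(76.9/10) = 6.813e+09.
L_total = 10·log₁₀(6.813e+09) = 98.33 dB.

98.3 dB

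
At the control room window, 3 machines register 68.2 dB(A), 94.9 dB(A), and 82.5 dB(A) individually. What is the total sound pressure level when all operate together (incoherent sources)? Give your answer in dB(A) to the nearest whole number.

For uncorrelated sources the intensities add, so convert each level to linear form, sum, and take 10·log₁₀ of the total.
Σ 10^(L/10) = 10^(68.2/10) + 10^(94.9/10) + 10^(82.5/10) = 3.275e+09.
L_total = 10·log₁₀(3.275e+09) = 95.15 dB(A).

95 dB(A)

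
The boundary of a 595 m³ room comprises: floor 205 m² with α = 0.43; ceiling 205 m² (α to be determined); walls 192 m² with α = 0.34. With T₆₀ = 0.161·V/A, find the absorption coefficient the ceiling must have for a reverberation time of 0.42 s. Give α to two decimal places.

0.36

A = 0.161·V/T₆₀ = 0.161·595/0.42 = 228.08 m² sabins.
Absorption from the other surfaces = 205·0.43 + 192·0.34 = 153.43 m², so the ceiling must supply 74.65 m² over 205 m².
α = 74.65/205 = 0.364.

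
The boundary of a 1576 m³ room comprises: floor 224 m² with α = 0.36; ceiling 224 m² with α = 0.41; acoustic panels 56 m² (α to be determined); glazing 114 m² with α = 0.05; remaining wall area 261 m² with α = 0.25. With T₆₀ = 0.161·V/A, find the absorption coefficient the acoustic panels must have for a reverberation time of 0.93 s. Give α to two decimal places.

A = 0.161·V/T₆₀ = 0.161·1576/0.93 = 272.83 m² sabins.
Absorption from the other surfaces = 224·0.36 + 224·0.41 + 114·0.05 + 261·0.25 = 243.43 m², so the acoustic panels must supply 29.40 m² over 56 m².
α = 29.40/56 = 0.525.

0.53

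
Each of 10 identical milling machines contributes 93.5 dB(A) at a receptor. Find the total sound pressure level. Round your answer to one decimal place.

103.5 dB(A)

L_total = L₁ + 10·log₁₀ N for N identical incoherent sources.
L_total = 93.5 + 10·log₁₀(10) = 93.5 + 10.000 = 103.50 dB(A).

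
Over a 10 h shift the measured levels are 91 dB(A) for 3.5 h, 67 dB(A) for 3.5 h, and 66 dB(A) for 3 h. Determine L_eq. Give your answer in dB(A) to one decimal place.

The energy average is taken in the linear domain: L_eq = 10·log₁₀[(Σ tᵢ·10^(Lᵢ/10))/T], T = 10 h.
Σ tᵢ·10^(Lᵢ/10) = 3.5·10^(91/10) + 3.5·10^(67/10) + 3·10^(66/10) = 4.436e+09.
L_eq = 10·log₁₀(4.436e+09/10) = 86.47 dB(A).

86.5 dB(A)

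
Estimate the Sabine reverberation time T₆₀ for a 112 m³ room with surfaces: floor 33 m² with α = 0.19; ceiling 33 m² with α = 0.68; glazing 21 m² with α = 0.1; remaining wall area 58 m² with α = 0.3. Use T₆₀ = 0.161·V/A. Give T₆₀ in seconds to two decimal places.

Summing Sᵢαᵢ: 33·0.19 + 33·0.68 + 21·0.1 + 58·0.3 = 48.21 m².
T₆₀ = 0.161·V/A = 0.161·112/48.21 = 0.374 s.

0.37 s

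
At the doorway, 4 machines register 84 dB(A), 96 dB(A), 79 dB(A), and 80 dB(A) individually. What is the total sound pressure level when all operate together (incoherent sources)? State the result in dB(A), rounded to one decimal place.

96.4 dB(A)

For uncorrelated sources the intensities add, so convert each level to linear form, sum, and take 10·log₁₀ of the total.
Σ 10^(L/10) = 10^(84/10) + 10^(96/10) + 10^(79/10) + 10^(80/10) = 4.412e+09.
L_total = 10·log₁₀(4.412e+09) = 96.45 dB(A).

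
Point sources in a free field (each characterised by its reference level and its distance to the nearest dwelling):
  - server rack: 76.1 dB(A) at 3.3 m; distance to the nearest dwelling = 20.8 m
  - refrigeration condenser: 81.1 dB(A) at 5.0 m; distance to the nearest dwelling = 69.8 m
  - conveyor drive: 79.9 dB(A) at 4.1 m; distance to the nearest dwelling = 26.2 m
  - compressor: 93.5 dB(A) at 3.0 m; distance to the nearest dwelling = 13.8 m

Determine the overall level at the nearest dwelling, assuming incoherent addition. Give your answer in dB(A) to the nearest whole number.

Propagate each source to the receiver with L = L_ref − 20·log₁₀(r/r_ref), then add intensities.
server rack: 76.1 − 20·log₁₀(20.8/3.3) = 76.1 − 15.99 = 60.11 dB(A).
refrigeration condenser: 81.1 − 20·log₁₀(69.8/5.0) = 81.1 − 22.90 = 58.20 dB(A).
conveyor drive: 79.9 − 20·log₁₀(26.2/4.1) = 79.9 − 16.11 = 63.79 dB(A).
compressor: 93.5 − 20·log₁₀(13.8/3.0) = 93.5 − 13.26 = 80.24 dB(A).
Σ 10^(L/10) = 1.099e+08 → L_total = 10·log₁₀(1.099e+08) = 80.41 dB(A).

80 dB(A)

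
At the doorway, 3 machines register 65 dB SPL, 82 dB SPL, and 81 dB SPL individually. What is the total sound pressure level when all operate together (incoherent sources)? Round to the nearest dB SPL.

For uncorrelated sources the intensities add, so convert each level to linear form, sum, and take 10·log₁₀ of the total.
Σ 10^(L/10) = 10^(65/10) + 10^(82/10) + 10^(81/10) = 2.875e+08.
L_total = 10·log₁₀(2.875e+08) = 84.59 dB SPL.

85 dB SPL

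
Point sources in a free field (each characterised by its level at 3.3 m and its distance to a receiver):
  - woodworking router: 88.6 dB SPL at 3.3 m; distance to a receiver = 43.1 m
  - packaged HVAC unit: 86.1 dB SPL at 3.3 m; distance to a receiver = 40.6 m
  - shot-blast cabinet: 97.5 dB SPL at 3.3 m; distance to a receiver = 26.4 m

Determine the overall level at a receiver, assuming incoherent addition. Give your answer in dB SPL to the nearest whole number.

80 dB SPL

Propagate each source to the receiver with L = L_ref − 20·log₁₀(r/r_ref), then add intensities.
woodworking router: 88.6 − 20·log₁₀(43.1/3.3) = 88.6 − 22.32 = 66.28 dB SPL.
packaged HVAC unit: 86.1 − 20·log₁₀(40.6/3.3) = 86.1 − 21.80 = 64.30 dB SPL.
shot-blast cabinet: 97.5 − 20·log₁₀(26.4/3.3) = 97.5 − 18.06 = 79.44 dB SPL.
Σ 10^(L/10) = 9.480e+07 → L_total = 10·log₁₀(9.480e+07) = 79.77 dB SPL.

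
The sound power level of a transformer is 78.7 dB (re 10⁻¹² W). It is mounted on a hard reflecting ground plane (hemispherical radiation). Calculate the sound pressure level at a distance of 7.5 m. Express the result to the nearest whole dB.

Free-field hemispherical radiation: L_p = L_w − 10·log₁₀(2π·r²), r = 7.5 m.
2π·r² = 353.4 m², 10·log₁₀ of that is 25.483 dB.
L_p = 78.7 − 25.483 = 53.22 dB.

53 dB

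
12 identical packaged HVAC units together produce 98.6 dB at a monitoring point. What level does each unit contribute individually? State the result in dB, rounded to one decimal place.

For N identical incoherent sources L_total = L₁ + 10·log₁₀ N, so L₁ = 98.6 − 10·log₁₀(12) = 98.6 − 10.792.

87.8 dB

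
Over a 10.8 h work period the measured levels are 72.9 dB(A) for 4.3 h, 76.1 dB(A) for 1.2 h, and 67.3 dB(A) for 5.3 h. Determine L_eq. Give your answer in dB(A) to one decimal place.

The energy average is taken in the linear domain: L_eq = 10·log₁₀[(Σ tᵢ·10^(Lᵢ/10))/T], T = 10.8 h.
Σ tᵢ·10^(Lᵢ/10) = 4.3·10^(72.9/10) + 1.2·10^(76.1/10) + 5.3·10^(67.3/10) = 1.612e+08.
L_eq = 10·log₁₀(1.612e+08/10.8) = 71.74 dB(A).

71.7 dB(A)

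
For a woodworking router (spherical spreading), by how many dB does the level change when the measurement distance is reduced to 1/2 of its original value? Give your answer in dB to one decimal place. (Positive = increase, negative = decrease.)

+6.0 dB

Point-source spreading: ΔL = −20·log₁₀(r₂/r₁).
ΔL = −20·log₁₀(0.5) = +6.02 dB.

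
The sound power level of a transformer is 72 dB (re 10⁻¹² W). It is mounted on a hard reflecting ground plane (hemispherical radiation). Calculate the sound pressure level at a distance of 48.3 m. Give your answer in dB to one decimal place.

L_p = L_w − 10·log₁₀(2π·r²) with r = 48.3 m.
2π·r² = 1.466e+04 m², 10·log₁₀ of that is 41.661 dB.
L_p = 72 − 41.661 = 30.34 dB.

30.3 dB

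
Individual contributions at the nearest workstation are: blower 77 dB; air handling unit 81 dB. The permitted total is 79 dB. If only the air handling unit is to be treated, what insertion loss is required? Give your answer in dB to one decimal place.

The untreated sources together contribute 10^(77/10) = 5.012e+07, i.e. 77.00 dB.
To meet 79 dB overall, the treated air handling unit may contribute at most 10^(79/10) − 5.012e+07 = 2.931e+07, i.e. 74.67 dB.
So the air handling unit must be reduced from 81 to 74.67 dB: IL = 6.33 dB.

6.3 dB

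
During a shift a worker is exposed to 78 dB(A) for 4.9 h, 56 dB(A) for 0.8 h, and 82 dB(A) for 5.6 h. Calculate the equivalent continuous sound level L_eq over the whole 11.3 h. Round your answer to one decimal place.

80.3 dB(A)

L_eq = 10·log₁₀[(1/T)·Σ tᵢ·10^(Lᵢ/10)] with T = 11.3 h.
Σ tᵢ·10^(Lᵢ/10) = 4.9·10^(78/10) + 0.8·10^(56/10) + 5.6·10^(82/10) = 1.197e+09.
L_eq = 10·log₁₀(1.197e+09/11.3) = 80.25 dB(A).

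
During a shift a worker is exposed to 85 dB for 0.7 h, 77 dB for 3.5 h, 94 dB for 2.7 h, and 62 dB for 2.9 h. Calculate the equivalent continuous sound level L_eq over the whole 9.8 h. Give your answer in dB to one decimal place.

88.7 dB

L_eq = 10·log₁₀[(1/T)·Σ tᵢ·10^(Lᵢ/10)] with T = 9.8 h.
Σ tᵢ·10^(Lᵢ/10) = 0.7·10^(85/10) + 3.5·10^(77/10) + 2.7·10^(94/10) + 2.9·10^(62/10) = 7.183e+09.
L_eq = 10·log₁₀(7.183e+09/9.8) = 88.65 dB.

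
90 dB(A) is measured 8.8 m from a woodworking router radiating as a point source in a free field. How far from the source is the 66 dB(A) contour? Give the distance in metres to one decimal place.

Point-source spreading drops the level by 20·log₁₀(r₂/r₁); inverting, r₂/r₁ = 10^(ΔL/20).
r₂ = 8.8·10^((90−66)/20) = 8.8·10^(24.0/20) = 139.47 m.

139.5 m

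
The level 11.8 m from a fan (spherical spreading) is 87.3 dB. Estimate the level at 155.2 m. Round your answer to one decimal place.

64.9 dB

For a point source, L₂ = L₁ − 20·log₁₀(r₂/r₁).
L₂ = 87.3 − 20·log₁₀(155.2/11.8) = 87.3 − 22.380 = 64.92 dB.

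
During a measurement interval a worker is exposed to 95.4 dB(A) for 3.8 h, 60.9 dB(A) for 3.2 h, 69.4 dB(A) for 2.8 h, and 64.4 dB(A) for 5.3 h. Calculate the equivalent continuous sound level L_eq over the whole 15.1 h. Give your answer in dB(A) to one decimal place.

89.4 dB(A)

L_eq = 10·log₁₀[(1/T)·Σ tᵢ·10^(Lᵢ/10)] with T = 15.1 h.
Σ tᵢ·10^(Lᵢ/10) = 3.8·10^(95.4/10) + 3.2·10^(60.9/10) + 2.8·10^(69.4/10) + 5.3·10^(64.4/10) = 1.322e+10.
L_eq = 10·log₁₀(1.322e+10/15.1) = 89.42 dB(A).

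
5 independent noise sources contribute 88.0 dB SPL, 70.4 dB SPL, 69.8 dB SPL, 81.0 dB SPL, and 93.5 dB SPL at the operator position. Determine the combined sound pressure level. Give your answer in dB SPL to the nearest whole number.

Incoherent sources combine by intensity addition: L_total = 10·log₁₀(Σ 10^(L_i/10)).
Σ 10^(L/10) = 10^(88.0/10) + 10^(70.4/10) + 10^(69.8/10) + 10^(81.0/10) + 10^(93.5/10) = 3.016e+09.
L_total = 10·log₁₀(3.016e+09) = 94.79 dB SPL.

95 dB SPL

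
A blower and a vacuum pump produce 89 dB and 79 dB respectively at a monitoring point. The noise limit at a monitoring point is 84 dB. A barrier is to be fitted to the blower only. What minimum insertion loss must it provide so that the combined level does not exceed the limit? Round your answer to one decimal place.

The untreated sources together contribute 10^(79/10) = 7.943e+07, i.e. 79.00 dB.
The limit corresponds to 10^(84/10) = 2.512e+08; subtracting the fixed part leaves 1.718e+08 for the blower, i.e. 82.35 dB.
So the blower must be reduced from 89 to 82.35 dB: IL = 6.65 dB.

6.7 dB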